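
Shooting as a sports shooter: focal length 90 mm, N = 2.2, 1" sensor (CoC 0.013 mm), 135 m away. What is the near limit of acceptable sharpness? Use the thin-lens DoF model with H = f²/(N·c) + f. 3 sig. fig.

Hyperfocal distance H = f²/(N·c) + f = 90²/(2.2 × 0.013) + 90 = 8100/0.0286 + 90 ≈ 283306.8 mm ≈ 283.3 m.
Near limit Dn = s·(H − f)/(H + s − 2f) = 135000 × (283306.8 − 90) / (283306.8 + 135000 − 2 × 90) = 135000 × 283216.8 / 418126.8 ≈ 91442 mm ≈ 91.4 m.

91.4 m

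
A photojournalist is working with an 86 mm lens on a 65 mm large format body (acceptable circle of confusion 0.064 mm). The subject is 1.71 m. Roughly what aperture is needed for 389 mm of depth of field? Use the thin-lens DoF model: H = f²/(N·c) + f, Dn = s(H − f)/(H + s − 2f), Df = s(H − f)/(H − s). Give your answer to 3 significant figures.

f/7.99

Write h = H − f = f²/(N·c). The thin-lens limits are Dn = s·h/(h + (s−f)) and Df = s·h/(h − (s−f)), so DoF = Df − Dn = 2·s·(s−f)·h / (h² − (s−f)²).
That is a quadratic in h: DoF·h² − 2·s·(s−f)·h − DoF·(s−f)² = 0 ⇒ h = (s−f)·(s + √(s² + DoF²)) / DoF = 1624 × (1710 + √(1710² + 389²)) / 389 = 1624 × (1710 + 1753.69) / 389 ≈ 14460 mm.
Then N = f²/(c·h) = 86² / (0.064 × 14460) = 7396 / 925.45 ≈ 7.99.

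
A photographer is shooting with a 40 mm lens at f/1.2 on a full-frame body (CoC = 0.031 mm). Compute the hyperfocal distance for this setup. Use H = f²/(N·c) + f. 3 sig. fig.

Hyperfocal distance H = f²/(N·c) + f = 40²/(1.2 × 0.031) + 40 = 1600/0.0372 + 40 ≈ 43050.8 mm ≈ 43.1 m.

43.1 m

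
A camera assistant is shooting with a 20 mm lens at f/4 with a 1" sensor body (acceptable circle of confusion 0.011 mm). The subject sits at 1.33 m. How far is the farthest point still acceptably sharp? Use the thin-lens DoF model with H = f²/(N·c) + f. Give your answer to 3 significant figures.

1.55 m

Hyperfocal distance H = f²/(N·c) + f = 20²/(4 × 0.011) + 20 = 400/0.044 + 20 ≈ 9110.9 mm ≈ 9.111 m.
Far limit Df = s·(H − f)/(H − s) = 1330 × (9110.9 − 20) / (9110.9 − 1330) = 1330 × 9090.9 / 7780.9 ≈ 1553.9 mm ≈ 1.55 m.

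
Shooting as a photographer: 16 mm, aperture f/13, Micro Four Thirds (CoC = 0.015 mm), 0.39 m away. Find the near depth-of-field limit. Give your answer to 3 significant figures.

Hyperfocal distance H = f²/(N·c) + f = 16²/(13 × 0.015) + 16 = 256/0.195 + 16 ≈ 1328.8 mm ≈ 1.329 m.
Near limit Dn = s·(H − f)/(H + s − 2f) = 390 × (1328.8 − 16) / (1328.8 + 390 − 2 × 16) = 390 × 1312.8 / 1686.8 ≈ 303.53 mm.

304 mm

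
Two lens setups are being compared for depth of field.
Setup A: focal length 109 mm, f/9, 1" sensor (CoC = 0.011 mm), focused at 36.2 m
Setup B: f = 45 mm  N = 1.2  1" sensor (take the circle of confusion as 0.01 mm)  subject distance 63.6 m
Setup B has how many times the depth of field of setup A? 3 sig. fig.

Setup A: H = 109²/(9×0.011) + 109 ≈ 120119.1 mm; DoF = Df − Dn = 51768 − 27830 ≈ 23938 mm.
Setup B: H = 45²/(1.2×0.01) + 45 ≈ 168795.0 mm; DoF = Df − Dn = 102025 − 46200 ≈ 55825 mm.
Ratio = 55825 / 23938 ≈ 2.33.

2.33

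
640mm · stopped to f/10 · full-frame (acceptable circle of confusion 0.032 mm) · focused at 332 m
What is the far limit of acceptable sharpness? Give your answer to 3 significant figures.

448 m

Hyperfocal distance H = f²/(N·c) + f = 640²/(10 × 0.032) + 640 = 409600/0.32 + 640 ≈ 1280640.0 mm ≈ 1281 m.
Far limit Df = s·(H − f)/(H − s) = 332000 × (1280640.0 − 640) / (1280640.0 − 332000) = 332000 × 1280000.0 / 948640.0 ≈ 447968 mm ≈ 448 m.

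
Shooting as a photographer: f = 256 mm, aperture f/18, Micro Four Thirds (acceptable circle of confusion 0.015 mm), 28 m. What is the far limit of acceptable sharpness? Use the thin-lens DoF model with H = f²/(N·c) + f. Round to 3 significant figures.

Hyperfocal distance H = f²/(N·c) + f = 256²/(18 × 0.015) + 256 = 65536/0.27 + 256 ≈ 242981.9 mm ≈ 243.0 m.
Far limit Df = s·(H − f)/(H − s) = 28000 × (242981.9 − 256) / (242981.9 − 28000) = 28000 × 242725.9 / 214981.9 ≈ 31613 mm ≈ 31.6 m.

31.6 m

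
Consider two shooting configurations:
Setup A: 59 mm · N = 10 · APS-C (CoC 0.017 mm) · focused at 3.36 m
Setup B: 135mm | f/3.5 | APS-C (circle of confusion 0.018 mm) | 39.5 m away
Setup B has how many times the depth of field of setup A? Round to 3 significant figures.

Setup A: H = 59²/(10×0.017) + 59 ≈ 20535.5 mm; DoF = Df − Dn = 4005.8 − 2893.5 ≈ 1112.3 mm.
Setup B: H = 135²/(3.5×0.018) + 135 ≈ 289420.7 mm; DoF = Df − Dn = 45722 − 34769 ≈ 10953 mm.
Ratio = 10953 / 1112.3 ≈ 9.85.

9.85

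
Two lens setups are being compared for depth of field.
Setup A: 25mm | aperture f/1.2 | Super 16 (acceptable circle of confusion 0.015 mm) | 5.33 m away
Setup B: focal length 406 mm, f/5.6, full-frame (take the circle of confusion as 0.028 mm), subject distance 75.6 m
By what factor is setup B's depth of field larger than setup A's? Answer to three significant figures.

Setup A: H = 25²/(1.2×0.015) + 25 ≈ 34747.2 mm; DoF = Df − Dn = 6291.2 − 4623.6 ≈ 1667.6 mm.
Setup B: H = 406²/(5.6×0.028) + 406 ≈ 1051656.0 mm; DoF = Df − Dn = 81424 − 70553 ≈ 10871 mm.
Ratio = 10871 / 1667.6 ≈ 6.52.

6.52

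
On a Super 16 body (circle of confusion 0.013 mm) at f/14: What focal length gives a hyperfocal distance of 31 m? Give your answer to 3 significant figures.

75.0 mm

From H = f²/(N·c) + f, with f ≪ H: f ≈ √(H·N·c) = √(31000 × 14 × 0.013) = √5642.0 ≈ 75.11 mm.
Exact: f² + N·c·f − N·c·H = 0 ⇒ f = (−N·c + √((N·c)² + 4·N·c·H))/2 = (−0.182 + √22568)/2 ≈ 75.022 mm ≈ 75.0 mm.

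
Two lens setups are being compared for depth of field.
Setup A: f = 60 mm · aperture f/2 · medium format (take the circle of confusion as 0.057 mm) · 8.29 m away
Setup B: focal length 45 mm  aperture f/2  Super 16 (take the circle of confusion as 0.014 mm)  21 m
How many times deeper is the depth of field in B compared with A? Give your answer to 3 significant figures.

2.87

Setup A: H = 60²/(2×0.057) + 60 ≈ 31638.9 mm; DoF = Df − Dn = 11212.0 − 6576.1 ≈ 4635.9 mm.
Setup B: H = 45²/(2×0.014) + 45 ≈ 72366.4 mm; DoF = Df − Dn = 29567 − 16282 ≈ 13285 mm.
Ratio = 13285 / 4635.9 ≈ 2.87.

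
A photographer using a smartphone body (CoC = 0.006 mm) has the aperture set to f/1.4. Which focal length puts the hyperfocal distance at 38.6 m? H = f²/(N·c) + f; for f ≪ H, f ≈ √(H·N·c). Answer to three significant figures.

From H = f²/(N·c) + f, with f ≪ H: f ≈ √(H·N·c) = √(38600 × 1.4 × 0.006) = √324.24 ≈ 18.01 mm.
The +f correction barely moves this — solving exactly, f² + N·c·f − N·c·H = 0 ⇒ f = (−N·c + √((N·c)² + 4·N·c·H))/2 = (−0.0084 + √1297.0)/2 ≈ 18.002 mm, so f ≈ 18.0 mm.

18.0 mm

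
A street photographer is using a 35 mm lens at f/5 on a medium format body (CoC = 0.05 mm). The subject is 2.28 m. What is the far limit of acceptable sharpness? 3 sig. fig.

4.21 m

Hyperfocal distance H = f²/(N·c) + f = 35²/(5 × 0.05) + 35 = 1225/0.25 + 35 ≈ 4935.0 mm ≈ 4.935 m.
Far limit Df = s·(H − f)/(H − s) = 2280 × (4935.0 − 35) / (4935.0 − 2280) = 2280 × 4900.0 / 2655.0 ≈ 4207.9 mm ≈ 4.21 m.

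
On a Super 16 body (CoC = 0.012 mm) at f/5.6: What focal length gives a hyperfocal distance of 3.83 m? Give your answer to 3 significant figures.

16.0 mm

From H = f²/(N·c) + f, with f ≪ H: f ≈ √(H·N·c) = √(3830 × 5.6 × 0.012) = √257.38 ≈ 16.04 mm.
The +f correction barely moves this — solving exactly, f² + N·c·f − N·c·H = 0 ⇒ f = (−N·c + √((N·c)² + 4·N·c·H))/2 = (−0.0672 + √1029.5)/2 ≈ 16.009 mm, so f ≈ 16.0 mm.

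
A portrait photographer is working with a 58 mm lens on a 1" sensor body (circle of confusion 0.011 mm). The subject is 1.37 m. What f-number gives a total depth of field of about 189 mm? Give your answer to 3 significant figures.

Write h = H − f = f²/(N·c). The thin-lens limits are Dn = s·h/(h + (s−f)) and Df = s·h/(h − (s−f)), so DoF = Df − Dn = 2·s·(s−f)·h / (h² − (s−f)²).
That is a quadratic in h: DoF·h² − 2·s·(s−f)·h − DoF·(s−f)² = 0 ⇒ h = (s−f)·(s + √(s² + DoF²)) / DoF = 1312 × (1370 + √(1370² + 189²)) / 189 = 1312 × (1370 + 1382.98) / 189 ≈ 19111 mm.
Then N = f²/(c·h) = 58² / (0.011 × 19111) = 3364 / 210.22 ≈ 16.

f/16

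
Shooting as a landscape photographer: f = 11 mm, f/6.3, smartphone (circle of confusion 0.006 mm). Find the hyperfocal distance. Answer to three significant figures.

Hyperfocal distance H = f²/(N·c) + f = 11²/(6.3 × 0.006) + 11 = 121/0.0378 + 11 ≈ 3212.1 mm ≈ 3.21 m.

3.21 m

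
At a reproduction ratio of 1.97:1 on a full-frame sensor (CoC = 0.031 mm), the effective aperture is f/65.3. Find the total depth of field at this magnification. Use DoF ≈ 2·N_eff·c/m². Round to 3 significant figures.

1.04 mm

At magnification m, DoF ≈ 2·N_eff·c/m² = 2 × 65.3 × 0.031 / 1.97² = 4.049 / 3.881 ≈ 1.04 mm.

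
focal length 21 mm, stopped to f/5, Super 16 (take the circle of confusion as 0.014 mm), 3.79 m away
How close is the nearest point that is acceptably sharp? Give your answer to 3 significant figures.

2.37 m

Hyperfocal distance H = f²/(N·c) + f = 21²/(5 × 0.014) + 21 = 441/0.07 + 21 ≈ 6321.0 mm ≈ 6.321 m.
Near limit Dn = s·(H − f)/(H + s − 2f) = 3790 × (6321.0 − 21) / (6321.0 + 3790 − 2 × 21) = 3790 × 6300.0 / 10069.0 ≈ 2371.3 mm ≈ 2.37 m.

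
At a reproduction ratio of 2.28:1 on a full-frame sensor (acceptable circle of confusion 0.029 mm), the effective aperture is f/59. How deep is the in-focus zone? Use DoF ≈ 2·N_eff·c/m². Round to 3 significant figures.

At magnification m, DoF ≈ 2·N_eff·c/m² = 2 × 59 × 0.029 / 2.28² = 3.422 / 5.198 ≈ 0.658 mm.

0.658 mm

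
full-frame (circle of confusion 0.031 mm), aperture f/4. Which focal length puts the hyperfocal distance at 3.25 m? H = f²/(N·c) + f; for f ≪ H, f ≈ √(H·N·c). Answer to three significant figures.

20.0 mm

From H = f²/(N·c) + f, with f ≪ H: f ≈ √(H·N·c) = √(3250 × 4 × 0.031) = √403.00 ≈ 20.07 mm.
Exact: f² + N·c·f − N·c·H = 0 ⇒ f = (−N·c + √((N·c)² + 4·N·c·H))/2 = (−0.124 + √1612.0)/2 ≈ 20.013 mm ≈ 20.0 mm.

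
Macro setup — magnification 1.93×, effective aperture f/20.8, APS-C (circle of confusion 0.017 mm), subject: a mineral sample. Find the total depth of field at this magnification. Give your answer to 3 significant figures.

At magnification m, DoF ≈ 2·N_eff·c/m² = 2 × 20.8 × 0.017 / 1.93² = 0.7072 / 3.725 ≈ 0.19 mm.

0.190 mm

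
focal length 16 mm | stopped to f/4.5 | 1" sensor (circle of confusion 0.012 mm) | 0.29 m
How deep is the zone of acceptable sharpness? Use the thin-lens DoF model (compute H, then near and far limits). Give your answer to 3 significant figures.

Hyperfocal distance H = f²/(N·c) + f = 16²/(4.5 × 0.012) + 16 = 256/0.054 + 16 ≈ 4756.7 mm ≈ 4.757 m.
Near limit Dn = s·(H − f)/(H + s − 2f) = 290 × (4756.7 − 16) / (4756.7 + 290 − 2 × 16) = 290 × 4740.7 / 5014.7 ≈ 274.155 mm.
Far limit Df = s·(H − f)/(H − s) = 290 × (4756.7 − 16) / (4756.7 − 290) = 290 × 4740.7 / 4466.7 ≈ 307.789 mm.
Depth of field = Df − Dn = 307.789 − 274.155 ≈ 33.634 mm.

33.6 mm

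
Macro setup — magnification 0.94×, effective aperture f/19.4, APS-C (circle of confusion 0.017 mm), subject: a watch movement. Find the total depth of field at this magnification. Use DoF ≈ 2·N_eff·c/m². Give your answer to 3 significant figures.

At magnification m, DoF ≈ 2·N_eff·c/m² = 2 × 19.4 × 0.017 / 0.94² = 0.6596 / 0.8836 ≈ 0.746 mm.

0.746 mm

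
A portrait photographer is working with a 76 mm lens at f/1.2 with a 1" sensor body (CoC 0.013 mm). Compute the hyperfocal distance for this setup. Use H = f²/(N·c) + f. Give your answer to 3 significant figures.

Hyperfocal distance H = f²/(N·c) + f = 76²/(1.2 × 0.013) + 76 = 5776/0.0156 + 76 ≈ 370332.4 mm ≈ 370 m.

370 m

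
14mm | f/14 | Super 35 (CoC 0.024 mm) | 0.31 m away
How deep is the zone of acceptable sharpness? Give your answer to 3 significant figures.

Hyperfocal distance H = f²/(N·c) + f = 14²/(14 × 0.024) + 14 = 196/0.336 + 14 ≈ 597.3 mm ≈ 0.597 m.
Near limit Dn = s·(H − f)/(H + s − 2f) = 310 × (597.3 − 14) / (597.3 + 310 − 2 × 14) = 310 × 583.3 / 879.3 ≈ 205.65 mm.
Far limit Df = s·(H − f)/(H − s) = 310 × (597.3 − 14) / (597.3 − 310) = 310 × 583.3 / 287.3 ≈ 629.35 mm.
Depth of field = Df − Dn = 629.35 − 205.65 ≈ 423.70 mm.

424 mm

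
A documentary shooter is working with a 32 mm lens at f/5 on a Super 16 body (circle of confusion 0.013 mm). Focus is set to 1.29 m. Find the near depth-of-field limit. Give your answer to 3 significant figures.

Hyperfocal distance H = f²/(N·c) + f = 32²/(5 × 0.013) + 32 = 1024/0.065 + 32 ≈ 15785.8 mm ≈ 15.79 m.
Near limit Dn = s·(H − f)/(H + s − 2f) = 1290 × (15785.8 − 32) / (15785.8 + 1290 − 2 × 32) = 1290 × 15753.8 / 17011.8 ≈ 1194.6 mm ≈ 1.19 m.

1.19 m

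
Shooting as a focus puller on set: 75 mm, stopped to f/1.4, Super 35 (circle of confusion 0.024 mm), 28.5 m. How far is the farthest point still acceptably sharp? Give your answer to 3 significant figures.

Hyperfocal distance H = f²/(N·c) + f = 75²/(1.4 × 0.024) + 75 = 5625/0.0336 + 75 ≈ 167485.7 mm ≈ 167.5 m.
Far limit Df = s·(H − f)/(H − s) = 28500 × (167485.7 − 75) / (167485.7 − 28500) = 28500 × 167410.7 / 138985.7 ≈ 34329 mm ≈ 34.3 m.

34.3 m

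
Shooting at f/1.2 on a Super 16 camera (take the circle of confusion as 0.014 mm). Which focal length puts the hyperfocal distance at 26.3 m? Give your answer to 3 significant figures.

From H = f²/(N·c) + f, with f ≪ H: f ≈ √(H·N·c) = √(26300 × 1.2 × 0.014) = √441.84 ≈ 21.02 mm.
The +f correction barely moves this — solving exactly, f² + N·c·f − N·c·H = 0 ⇒ f = (−N·c + √((N·c)² + 4·N·c·H))/2 = (−0.0168 + √1767.4)/2 ≈ 21.012 mm, so f ≈ 21.0 mm.

21.0 mm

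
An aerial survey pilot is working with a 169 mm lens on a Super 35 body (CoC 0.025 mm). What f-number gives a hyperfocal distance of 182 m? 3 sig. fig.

f/6.28

Rearrange H = f²/(N·c) + f for N: N = f² / ((H − f)·c).
N = 169² / ((182000 − 169) × 0.025) = 28561 / 4546 ≈ 6.28.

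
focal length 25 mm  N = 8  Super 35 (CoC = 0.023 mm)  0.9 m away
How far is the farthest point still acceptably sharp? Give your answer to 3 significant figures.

Hyperfocal distance H = f²/(N·c) + f = 25²/(8 × 0.023) + 25 = 625/0.184 + 25 ≈ 3421.7 mm ≈ 3.422 m.
Far limit Df = s·(H − f)/(H − s) = 900 × (3421.7 − 25) / (3421.7 − 900) = 900 × 3396.7 / 2521.7 ≈ 1212.3 mm ≈ 1.21 m.

1.21 m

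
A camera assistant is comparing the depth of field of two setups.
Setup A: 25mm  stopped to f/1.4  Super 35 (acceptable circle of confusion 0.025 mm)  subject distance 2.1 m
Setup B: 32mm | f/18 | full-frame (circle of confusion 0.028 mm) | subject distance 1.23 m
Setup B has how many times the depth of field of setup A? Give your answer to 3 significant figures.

Setup A: H = 25²/(1.4×0.025) + 25 ≈ 17882.1 mm; DoF = Df − Dn = 2376.10 − 1881.38 ≈ 494.72 mm.
Setup B: H = 32²/(18×0.028) + 32 ≈ 2063.7 mm; DoF = Df − Dn = 2997.4 − 773.8 ≈ 2223.6 mm.
Ratio = 2223.6 / 494.72 ≈ 4.49.

4.49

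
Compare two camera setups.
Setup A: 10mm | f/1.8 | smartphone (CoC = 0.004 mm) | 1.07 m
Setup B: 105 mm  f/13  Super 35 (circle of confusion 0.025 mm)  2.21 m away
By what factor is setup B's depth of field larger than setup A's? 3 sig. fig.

1.68

Setup A: H = 10²/(1.8×0.004) + 10 ≈ 13898.9 mm; DoF = Df − Dn = 1158.41 − 994.13 ≈ 164.28 mm.
Setup B: H = 105²/(13×0.025) + 105 ≈ 34028.1 mm; DoF = Df − Dn = 2356.21 − 2080.88 ≈ 275.33 mm.
Ratio = 275.33 / 164.28 ≈ 1.68.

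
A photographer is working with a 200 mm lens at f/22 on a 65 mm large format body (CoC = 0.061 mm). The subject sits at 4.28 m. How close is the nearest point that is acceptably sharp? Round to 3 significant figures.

3.76 m

Hyperfocal distance H = f²/(N·c) + f = 200²/(22 × 0.061) + 200 = 40000/1.342 + 200 ≈ 30006.3 mm ≈ 30.01 m.
Near limit Dn = s·(H − f)/(H + s − 2f) = 4280 × (30006.3 − 200) / (30006.3 + 4280 − 2 × 200) = 4280 × 29806.3 / 33886.3 ≈ 3764.7 mm ≈ 3.76 m.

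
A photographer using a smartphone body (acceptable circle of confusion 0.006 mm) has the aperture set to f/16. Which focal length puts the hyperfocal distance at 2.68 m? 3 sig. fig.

From H = f²/(N·c) + f, with f ≪ H: f ≈ √(H·N·c) = √(2680 × 16 × 0.006) = √257.28 ≈ 16.04 mm.
The +f correction barely moves this — solving exactly, f² + N·c·f − N·c·H = 0 ⇒ f = (−N·c + √((N·c)² + 4·N·c·H))/2 = (−0.096 + √1029.1)/2 ≈ 15.992 mm, so f ≈ 16.0 mm.

16.0 mm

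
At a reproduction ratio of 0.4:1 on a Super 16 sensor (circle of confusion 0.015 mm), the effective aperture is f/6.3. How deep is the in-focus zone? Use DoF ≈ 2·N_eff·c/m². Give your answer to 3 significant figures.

At magnification m, DoF ≈ 2·N_eff·c/m² = 2 × 6.3 × 0.015 / 0.4² = 0.189 / 0.16 ≈ 1.18 mm.

1.18 mm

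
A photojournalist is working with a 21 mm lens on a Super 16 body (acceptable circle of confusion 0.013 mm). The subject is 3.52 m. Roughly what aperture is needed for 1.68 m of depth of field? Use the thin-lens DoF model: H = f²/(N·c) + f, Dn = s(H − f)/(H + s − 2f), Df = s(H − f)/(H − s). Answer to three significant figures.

Write h = H − f = f²/(N·c). The thin-lens limits are Dn = s·h/(h + (s−f)) and Df = s·h/(h − (s−f)), so DoF = Df − Dn = 2·s·(s−f)·h / (h² − (s−f)²).
That is a quadratic in h: DoF·h² − 2·s·(s−f)·h − DoF·(s−f)² = 0 ⇒ h = (s−f)·(s + √(s² + DoF²)) / DoF = 3499 × (3520 + √(3520² + 1680²)) / 1680 = 3499 × (3520 + 3900.36) / 1680 ≈ 15455 mm.
Then N = f²/(c·h) = 21² / (0.013 × 15455) = 441 / 200.91 ≈ 2.20.

f/2.20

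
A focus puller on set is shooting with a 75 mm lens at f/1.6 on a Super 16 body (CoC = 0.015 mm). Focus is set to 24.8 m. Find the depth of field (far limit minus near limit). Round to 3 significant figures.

5.29 m

Hyperfocal distance H = f²/(N·c) + f = 75²/(1.6 × 0.015) + 75 = 5625/0.024 + 75 ≈ 234450.0 mm ≈ 234.4 m.
Near limit Dn = s·(H − f)/(H + s − 2f) = 24800 × (234450.0 − 75) / (234450.0 + 24800 − 2 × 75) = 24800 × 234375.0 / 259100.0 ≈ 22433.4 mm.
Far limit Df = s·(H − f)/(H − s) = 24800 × (234450.0 − 75) / (234450.0 − 24800) = 24800 × 234375.0 / 209650.0 ≈ 27724.8 mm.
Depth of field = Df − Dn = 27724.8 − 22433.4 ≈ 5291.4 mm ≈ 5.29 m.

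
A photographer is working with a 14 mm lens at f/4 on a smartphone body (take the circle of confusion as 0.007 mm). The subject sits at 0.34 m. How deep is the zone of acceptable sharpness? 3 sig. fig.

31.7 mm

Hyperfocal distance H = f²/(N·c) + f = 14²/(4 × 0.007) + 14 = 196/0.028 + 14 ≈ 7014.0 mm ≈ 7.014 m.
Near limit Dn = s·(H − f)/(H + s − 2f) = 340 × (7014.0 − 14) / (7014.0 + 340 − 2 × 14) = 340 × 7000.0 / 7326.0 ≈ 324.870 mm.
Far limit Df = s·(H − f)/(H − s) = 340 × (7014.0 − 14) / (7014.0 − 340) = 340 × 7000.0 / 6674.0 ≈ 356.608 mm.
Depth of field = Df − Dn = 356.608 − 324.870 ≈ 31.738 mm.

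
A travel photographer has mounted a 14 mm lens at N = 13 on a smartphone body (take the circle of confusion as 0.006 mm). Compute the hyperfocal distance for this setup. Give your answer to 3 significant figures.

2.53 m

Hyperfocal distance H = f²/(N·c) + f = 14²/(13 × 0.006) + 14 = 196/0.078 + 14 ≈ 2526.8 mm ≈ 2.53 m.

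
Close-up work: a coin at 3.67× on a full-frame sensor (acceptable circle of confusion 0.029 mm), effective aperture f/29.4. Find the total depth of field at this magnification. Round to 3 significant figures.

0.127 mm

At magnification m, DoF ≈ 2·N_eff·c/m² = 2 × 29.4 × 0.029 / 3.67² = 1.705 / 13.47 ≈ 0.127 mm.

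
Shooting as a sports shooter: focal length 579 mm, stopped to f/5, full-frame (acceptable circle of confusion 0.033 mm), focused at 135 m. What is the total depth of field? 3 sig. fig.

Hyperfocal distance H = f²/(N·c) + f = 579²/(5 × 0.033) + 579 = 335241/0.165 + 579 ≈ 2032342.6 mm ≈ 2032 m.
Near limit Dn = s·(H − f)/(H + s − 2f) = 135000 × (2032342.6 − 579) / (2032342.6 + 135000 − 2 × 579) = 135000 × 2031763.6 / 2166184.6 ≈ 126623 mm.
Far limit Df = s·(H − f)/(H − s) = 135000 × (2032342.6 − 579) / (2032342.6 − 135000) = 135000 × 2031763.6 / 1897342.6 ≈ 144564 mm.
Depth of field = Df − Dn = 144564 − 126623 ≈ 17941 mm ≈ 17.9 m.

17.9 m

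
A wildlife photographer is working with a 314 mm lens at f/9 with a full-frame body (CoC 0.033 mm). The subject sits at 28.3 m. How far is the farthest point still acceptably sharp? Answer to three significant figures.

30.9 m

Hyperfocal distance H = f²/(N·c) + f = 314²/(9 × 0.033) + 314 = 98596/0.297 + 314 ≈ 332287.1 mm ≈ 332.3 m.
Far limit Df = s·(H − f)/(H − s) = 28300 × (332287.1 − 314) / (332287.1 − 28300) = 28300 × 331973.1 / 303987.1 ≈ 30905 mm ≈ 30.9 m.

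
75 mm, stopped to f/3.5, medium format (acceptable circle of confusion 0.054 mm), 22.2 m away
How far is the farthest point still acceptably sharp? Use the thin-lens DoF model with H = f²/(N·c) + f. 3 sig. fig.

Hyperfocal distance H = f²/(N·c) + f = 75²/(3.5 × 0.054) + 75 = 5625/0.189 + 75 ≈ 29836.9 mm ≈ 29.84 m.
Far limit Df = s·(H − f)/(H − s) = 22200 × (29836.9 − 75) / (29836.9 − 22200) = 22200 × 29761.9 / 7636.9 ≈ 86516 mm ≈ 86.5 m.

86.5 m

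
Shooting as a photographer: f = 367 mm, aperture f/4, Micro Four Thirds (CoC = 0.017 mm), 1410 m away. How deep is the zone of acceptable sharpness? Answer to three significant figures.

4070 m

Hyperfocal distance H = f²/(N·c) + f = 367²/(4 × 0.017) + 367 = 134689/0.068 + 367 ≈ 1981087.6 mm ≈ 1981 m.
Near limit Dn = s·(H − f)/(H + s − 2f) = 1410000 × (1981087.6 − 367) / (1981087.6 + 1410000 − 2 × 367) = 1410000 × 1980720.6 / 3390353.6 ≈ 823754 mm.
Far limit Df = s·(H − f)/(H − s) = 1410000 × (1981087.6 − 367) / (1981087.6 − 1410000) = 1410000 × 1980720.6 / 571087.6 ≈ 4890346 mm.
Depth of field = Df − Dn = 4890346 − 823754 ≈ 4066592 mm ≈ 4070 m.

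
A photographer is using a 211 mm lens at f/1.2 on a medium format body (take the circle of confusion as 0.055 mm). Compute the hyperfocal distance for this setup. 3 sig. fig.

Hyperfocal distance H = f²/(N·c) + f = 211²/(1.2 × 0.055) + 211 = 44521/0.066 + 211 ≈ 674771.6 mm ≈ 675 m.

675 m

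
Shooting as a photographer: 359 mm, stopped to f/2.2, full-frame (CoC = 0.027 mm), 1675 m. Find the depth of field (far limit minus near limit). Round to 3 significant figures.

6400 m

Hyperfocal distance H = f²/(N·c) + f = 359²/(2.2 × 0.027) + 359 = 128881/0.0594 + 359 ≈ 2170072.8 mm ≈ 2170 m.
Near limit Dn = s·(H − f)/(H + s − 2f) = 1675000 × (2170072.8 − 359) / (2170072.8 + 1675000 − 2 × 359) = 1675000 × 2169713.8 / 3844354.8 ≈ 945353 mm.
Far limit Df = s·(H − f)/(H − s) = 1675000 × (2170072.8 − 359) / (2170072.8 − 1675000) = 1675000 × 2169713.8 / 495072.8 ≈ 7340881 mm.
Depth of field = Df − Dn = 7340881 − 945353 ≈ 6395528 mm ≈ 6400 m.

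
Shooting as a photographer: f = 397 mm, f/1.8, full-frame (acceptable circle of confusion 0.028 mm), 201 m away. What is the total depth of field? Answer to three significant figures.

Hyperfocal distance H = f²/(N·c) + f = 397²/(1.8 × 0.028) + 397 = 157609/0.0504 + 397 ≈ 3127559.7 mm ≈ 3128 m.
Near limit Dn = s·(H − f)/(H + s − 2f) = 201000 × (3127559.7 − 397) / (3127559.7 + 201000 − 2 × 397) = 201000 × 3127162.7 / 3327765.7 ≈ 188883 mm.
Far limit Df = s·(H − f)/(H − s) = 201000 × (3127559.7 − 397) / (3127559.7 − 201000) = 201000 × 3127162.7 / 2926559.7 ≈ 214778 mm.
Depth of field = Df − Dn = 214778 − 188883 ≈ 25895 mm ≈ 25.9 m.

25.9 m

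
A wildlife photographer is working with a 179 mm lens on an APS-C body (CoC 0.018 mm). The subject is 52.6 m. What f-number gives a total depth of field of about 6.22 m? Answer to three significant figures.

Write h = H − f = f²/(N·c). The thin-lens limits are Dn = s·h/(h + (s−f)) and Df = s·h/(h − (s−f)), so DoF = Df − Dn = 2·s·(s−f)·h / (h² − (s−f)²).
That is a quadratic in h: DoF·h² − 2·s·(s−f)·h − DoF·(s−f)² = 0 ⇒ h = (s−f)·(s + √(s² + DoF²)) / DoF = 52421 × (52600 + √(52600² + 6220²)) / 6220 = 52421 × (52600 + 52966.5) / 6220 ≈ 889695 mm.
Then N = f²/(c·h) = 179² / (0.018 × 889695) = 32041 / 16015 ≈ 2.00.

f/2.00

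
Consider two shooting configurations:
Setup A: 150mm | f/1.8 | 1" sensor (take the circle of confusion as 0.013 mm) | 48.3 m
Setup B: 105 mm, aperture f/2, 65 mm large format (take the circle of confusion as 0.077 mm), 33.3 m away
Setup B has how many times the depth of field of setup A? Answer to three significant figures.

8.11

Setup A: H = 150²/(1.8×0.013) + 150 ≈ 961688.5 mm; DoF = Df − Dn = 50846.2 − 45996.7 ≈ 4849.5 mm.
Setup B: H = 105²/(2×0.077) + 105 ≈ 71695.9 mm; DoF = Df − Dn = 62089 − 22751 ≈ 39338 mm.
Ratio = 39338 / 4849.5 ≈ 8.11.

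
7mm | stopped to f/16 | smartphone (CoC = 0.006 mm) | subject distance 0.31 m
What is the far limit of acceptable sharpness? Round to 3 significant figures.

Hyperfocal distance H = f²/(N·c) + f = 7²/(16 × 0.006) + 7 = 49/0.096 + 7 ≈ 517.4 mm ≈ 0.517 m.
Far limit Df = s·(H − f)/(H − s) = 310 × (517.4 − 7) / (517.4 − 310) = 310 × 510.4 / 207.4 ≈ 762.86 mm ≈ 0.763 m.

0.763 m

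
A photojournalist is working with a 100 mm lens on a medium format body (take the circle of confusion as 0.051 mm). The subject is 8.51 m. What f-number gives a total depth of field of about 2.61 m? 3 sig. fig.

Write h = H − f = f²/(N·c). The thin-lens limits are Dn = s·h/(h + (s−f)) and Df = s·h/(h − (s−f)), so DoF = Df − Dn = 2·s·(s−f)·h / (h² − (s−f)²).
That is a quadratic in h: DoF·h² − 2·s·(s−f)·h − DoF·(s−f)² = 0 ⇒ h = (s−f)·(s + √(s² + DoF²)) / DoF = 8410 × (8510 + √(8510² + 2610²)) / 2610 = 8410 × (8510 + 8901.25) / 2610 ≈ 56103 mm.
Then N = f²/(c·h) = 100² / (0.051 × 56103) = 10000 / 2861.2 ≈ 3.49.

f/3.49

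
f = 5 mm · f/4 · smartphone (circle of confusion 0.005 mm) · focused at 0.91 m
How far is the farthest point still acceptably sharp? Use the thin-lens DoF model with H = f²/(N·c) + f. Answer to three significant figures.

Hyperfocal distance H = f²/(N·c) + f = 5²/(4 × 0.005) + 5 = 25/0.02 + 5 ≈ 1255.0 mm ≈ 1.255 m.
Far limit Df = s·(H − f)/(H − s) = 910 × (1255.0 − 5) / (1255.0 − 910) = 910 × 1250.0 / 345.0 ≈ 3297.1 mm ≈ 3.30 m.

3.30 m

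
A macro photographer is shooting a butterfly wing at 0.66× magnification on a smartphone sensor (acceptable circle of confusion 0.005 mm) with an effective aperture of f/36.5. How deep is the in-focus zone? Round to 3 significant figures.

0.838 mm

At magnification m, DoF ≈ 2·N_eff·c/m² = 2 × 36.5 × 0.005 / 0.66² = 0.365 / 0.4356 ≈ 0.838 mm.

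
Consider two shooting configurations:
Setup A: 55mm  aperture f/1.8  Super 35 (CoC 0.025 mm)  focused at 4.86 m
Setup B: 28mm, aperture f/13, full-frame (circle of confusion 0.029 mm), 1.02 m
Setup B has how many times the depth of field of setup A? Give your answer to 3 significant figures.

Setup A: H = 55²/(1.8×0.025) + 55 ≈ 67277.2 mm; DoF = Df − Dn = 5234.13 − 4535.79 ≈ 698.34 mm.
Setup B: H = 28²/(13×0.029) + 28 ≈ 2107.6 mm; DoF = Df − Dn = 1950.4 − 690.6 ≈ 1259.8 mm.
Ratio = 1259.8 / 698.34 ≈ 1.80.

1.80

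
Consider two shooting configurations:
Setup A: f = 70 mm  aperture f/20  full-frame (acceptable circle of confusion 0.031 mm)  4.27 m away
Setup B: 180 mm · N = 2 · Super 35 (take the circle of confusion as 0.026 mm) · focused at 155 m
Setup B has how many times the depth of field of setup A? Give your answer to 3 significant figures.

Setup A: H = 70²/(20×0.031) + 70 ≈ 7973.2 mm; DoF = Df − Dn = 9112.8 − 2788.2 ≈ 6324.6 mm.
Setup B: H = 180²/(2×0.026) + 180 ≈ 623256.9 mm; DoF = Df − Dn = 206248 − 124151 ≈ 82097 mm.
Ratio = 82097 / 6324.6 ≈ 13.0.

13.0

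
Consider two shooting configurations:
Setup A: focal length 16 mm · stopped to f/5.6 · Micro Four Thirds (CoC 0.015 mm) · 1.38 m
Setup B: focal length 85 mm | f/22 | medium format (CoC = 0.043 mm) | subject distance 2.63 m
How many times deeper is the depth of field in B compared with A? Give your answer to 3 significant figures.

1.28

Setup A: H = 16²/(5.6×0.015) + 16 ≈ 3063.6 mm; DoF = Df − Dn = 2498.0 − 953.3 ≈ 1544.7 mm.
Setup B: H = 85²/(22×0.043) + 85 ≈ 7722.4 mm; DoF = Df − Dn = 3944.4 − 1972.7 ≈ 1971.7 mm.
Ratio = 1971.7 / 1544.7 ≈ 1.28.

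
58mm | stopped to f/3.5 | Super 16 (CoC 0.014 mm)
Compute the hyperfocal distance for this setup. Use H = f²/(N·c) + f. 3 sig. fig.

68.7 m

Hyperfocal distance H = f²/(N·c) + f = 58²/(3.5 × 0.014) + 58 = 3364/0.049 + 58 ≈ 68711.1 mm ≈ 68.7 m.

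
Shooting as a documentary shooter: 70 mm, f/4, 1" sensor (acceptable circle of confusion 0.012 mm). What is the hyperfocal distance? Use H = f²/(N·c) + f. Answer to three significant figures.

Hyperfocal distance H = f²/(N·c) + f = 70²/(4 × 0.012) + 70 = 4900/0.048 + 70 ≈ 102153.3 mm ≈ 102 m.

102 m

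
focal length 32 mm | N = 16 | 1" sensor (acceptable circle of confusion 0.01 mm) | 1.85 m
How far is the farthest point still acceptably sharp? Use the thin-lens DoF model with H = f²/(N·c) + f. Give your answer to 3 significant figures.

Hyperfocal distance H = f²/(N·c) + f = 32²/(16 × 0.01) + 32 = 1024/0.16 + 32 ≈ 6432.0 mm ≈ 6.432 m.
Far limit Df = s·(H − f)/(H − s) = 1850 × (6432.0 − 32) / (6432.0 − 1850) = 1850 × 6400.0 / 4582.0 ≈ 2584.0 mm ≈ 2.58 m.

2.58 m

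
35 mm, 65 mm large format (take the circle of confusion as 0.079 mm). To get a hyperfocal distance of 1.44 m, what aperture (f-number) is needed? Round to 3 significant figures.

f/11

Rearrange H = f²/(N·c) + f for N: N = f² / ((H − f)·c).
N = 35² / ((1440 − 35) × 0.079) = 1225 / 111.0 ≈ 11.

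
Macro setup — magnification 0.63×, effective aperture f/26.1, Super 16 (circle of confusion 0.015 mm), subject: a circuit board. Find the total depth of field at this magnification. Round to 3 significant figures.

1.97 mm

At magnification m, DoF ≈ 2·N_eff·c/m² = 2 × 26.1 × 0.015 / 0.63² = 0.783 / 0.3969 ≈ 1.97 mm.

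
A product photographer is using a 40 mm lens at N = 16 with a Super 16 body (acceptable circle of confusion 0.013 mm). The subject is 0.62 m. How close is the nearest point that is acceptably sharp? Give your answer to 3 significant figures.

0.577 m

Hyperfocal distance H = f²/(N·c) + f = 40²/(16 × 0.013) + 40 = 1600/0.208 + 40 ≈ 7732.3 mm ≈ 7.732 m.
Near limit Dn = s·(H − f)/(H + s − 2f) = 620 × (7732.3 − 40) / (7732.3 + 620 − 2 × 40) = 620 × 7692.3 / 8272.3 ≈ 576.53 mm ≈ 0.577 m.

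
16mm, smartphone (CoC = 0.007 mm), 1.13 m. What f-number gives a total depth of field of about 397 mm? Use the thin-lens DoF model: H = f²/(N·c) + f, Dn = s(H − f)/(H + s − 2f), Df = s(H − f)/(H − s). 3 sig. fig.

Write h = H − f = f²/(N·c). The thin-lens limits are Dn = s·h/(h + (s−f)) and Df = s·h/(h − (s−f)), so DoF = Df − Dn = 2·s·(s−f)·h / (h² − (s−f)²).
That is a quadratic in h: DoF·h² − 2·s·(s−f)·h − DoF·(s−f)² = 0 ⇒ h = (s−f)·(s + √(s² + DoF²)) / DoF = 1114 × (1130 + √(1130² + 397²)) / 397 = 1114 × (1130 + 1197.71) / 397 ≈ 6531.7 mm.
Then N = f²/(c·h) = 16² / (0.007 × 6531.7) = 256 / 45.722 ≈ 5.60.

f/5.60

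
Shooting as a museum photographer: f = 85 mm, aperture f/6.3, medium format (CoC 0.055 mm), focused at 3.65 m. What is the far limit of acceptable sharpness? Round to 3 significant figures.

4.40 m

Hyperfocal distance H = f²/(N·c) + f = 85²/(6.3 × 0.055) + 85 = 7225/0.3465 + 85 ≈ 20936.4 mm ≈ 20.94 m.
Far limit Df = s·(H − f)/(H − s) = 3650 × (20936.4 − 85) / (20936.4 − 3650) = 3650 × 20851.4 / 17286.4 ≈ 4402.7 mm ≈ 4.40 m.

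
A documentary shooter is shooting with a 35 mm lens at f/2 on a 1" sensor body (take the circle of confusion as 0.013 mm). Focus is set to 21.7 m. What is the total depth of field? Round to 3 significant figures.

Hyperfocal distance H = f²/(N·c) + f = 35²/(2 × 0.013) + 35 = 1225/0.026 + 35 ≈ 47150.4 mm ≈ 47.15 m.
Near limit Dn = s·(H − f)/(H + s − 2f) = 21700 × (47150.4 − 35) / (47150.4 + 21700 − 2 × 35) = 21700 × 47115.4 / 68780.4 ≈ 14865 mm.
Far limit Df = s·(H − f)/(H − s) = 21700 × (47150.4 − 35) / (47150.4 − 21700) = 21700 × 47115.4 / 25450.4 ≈ 40172 mm.
Depth of field = Df − Dn = 40172 − 14865 ≈ 25307 mm ≈ 25.3 m.

25.3 m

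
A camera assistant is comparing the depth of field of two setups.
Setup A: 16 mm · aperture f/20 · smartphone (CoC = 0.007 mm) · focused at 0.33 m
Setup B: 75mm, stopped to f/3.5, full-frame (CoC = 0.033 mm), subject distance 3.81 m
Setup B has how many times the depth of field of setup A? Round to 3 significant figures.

Setup A: H = 16²/(20×0.007) + 16 ≈ 1844.6 mm; DoF = Df − Dn = 398.42 − 281.64 ≈ 116.78 mm.
Setup B: H = 75²/(3.5×0.033) + 75 ≈ 48776.3 mm; DoF = Df − Dn = 4126.47 − 3538.62 ≈ 587.85 mm.
Ratio = 587.85 / 116.78 ≈ 5.03.

5.03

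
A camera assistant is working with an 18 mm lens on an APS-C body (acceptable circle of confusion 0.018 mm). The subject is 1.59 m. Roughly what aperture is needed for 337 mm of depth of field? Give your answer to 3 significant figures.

Write h = H − f = f²/(N·c). The thin-lens limits are Dn = s·h/(h + (s−f)) and Df = s·h/(h − (s−f)), so DoF = Df − Dn = 2·s·(s−f)·h / (h² − (s−f)²).
That is a quadratic in h: DoF·h² − 2·s·(s−f)·h − DoF·(s−f)² = 0 ⇒ h = (s−f)·(s + √(s² + DoF²)) / DoF = 1572 × (1590 + √(1590² + 337²)) / 337 = 1572 × (1590 + 1625.32) / 337 ≈ 14998 mm.
Then N = f²/(c·h) = 18² / (0.018 × 14998) = 324 / 269.97 ≈ 1.20.

f/1.20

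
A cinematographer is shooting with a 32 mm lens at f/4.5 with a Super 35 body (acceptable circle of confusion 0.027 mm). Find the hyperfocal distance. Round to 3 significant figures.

8.46 m

Hyperfocal distance H = f²/(N·c) + f = 32²/(4.5 × 0.027) + 32 = 1024/0.1215 + 32 ≈ 8460.0 mm ≈ 8.46 m.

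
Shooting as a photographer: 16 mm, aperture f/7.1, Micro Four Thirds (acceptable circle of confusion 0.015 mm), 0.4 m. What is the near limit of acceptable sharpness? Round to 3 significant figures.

Hyperfocal distance H = f²/(N·c) + f = 16²/(7.1 × 0.015) + 16 = 256/0.1065 + 16 ≈ 2419.8 mm ≈ 2.420 m.
Near limit Dn = s·(H − f)/(H + s − 2f) = 400 × (2419.8 − 16) / (2419.8 + 400 − 2 × 16) = 400 × 2403.8 / 2787.8 ≈ 344.90 mm.

345 mm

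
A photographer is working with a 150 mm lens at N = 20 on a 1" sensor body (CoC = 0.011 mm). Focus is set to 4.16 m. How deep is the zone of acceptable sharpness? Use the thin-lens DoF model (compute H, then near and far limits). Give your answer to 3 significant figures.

Hyperfocal distance H = f²/(N·c) + f = 150²/(20 × 0.011) + 150 = 22500/0.22 + 150 ≈ 102422.7 mm ≈ 102.4 m.
Near limit Dn = s·(H − f)/(H + s − 2f) = 4160 × (102422.7 − 150) / (102422.7 + 4160 − 2 × 150) = 4160 × 102272.7 / 106282.7 ≈ 4003.05 mm.
Far limit Df = s·(H − f)/(H − s) = 4160 × (102422.7 − 150) / (102422.7 − 4160) = 4160 × 102272.7 / 98262.7 ≈ 4329.77 mm.
Depth of field = Df − Dn = 4329.77 − 4003.05 ≈ 326.72 mm.

327 mm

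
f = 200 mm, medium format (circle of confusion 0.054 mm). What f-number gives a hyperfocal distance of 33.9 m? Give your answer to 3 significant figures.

Rearrange H = f²/(N·c) + f for N: N = f² / ((H − f)·c).
N = 200² / ((33900 − 200) × 0.054) = 40000 / 1820 ≈ 22.

f/22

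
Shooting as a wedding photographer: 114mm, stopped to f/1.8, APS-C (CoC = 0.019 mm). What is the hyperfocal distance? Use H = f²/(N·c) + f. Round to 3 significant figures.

380 m

Hyperfocal distance H = f²/(N·c) + f = 114²/(1.8 × 0.019) + 114 = 12996/0.0342 + 114 ≈ 380114.0 mm ≈ 380 m.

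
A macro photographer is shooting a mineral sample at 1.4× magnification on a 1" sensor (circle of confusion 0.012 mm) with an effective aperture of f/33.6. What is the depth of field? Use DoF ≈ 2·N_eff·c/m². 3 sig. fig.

0.411 mm

At magnification m, DoF ≈ 2·N_eff·c/m² = 2 × 33.6 × 0.012 / 1.4² = 0.8064 / 1.96 ≈ 0.411 mm.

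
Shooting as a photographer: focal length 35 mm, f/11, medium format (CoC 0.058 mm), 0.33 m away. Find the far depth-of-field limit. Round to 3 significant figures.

Hyperfocal distance H = f²/(N·c) + f = 35²/(11 × 0.058) + 35 = 1225/0.638 + 35 ≈ 1955.1 mm ≈ 1.955 m.
Far limit Df = s·(H − f)/(H − s) = 330 × (1955.1 − 35) / (1955.1 − 330) = 330 × 1920.1 / 1625.1 ≈ 389.91 mm.

390 mm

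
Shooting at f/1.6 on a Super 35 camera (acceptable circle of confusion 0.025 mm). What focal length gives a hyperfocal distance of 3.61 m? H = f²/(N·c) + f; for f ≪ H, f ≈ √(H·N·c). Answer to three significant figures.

From H = f²/(N·c) + f, with f ≪ H: f ≈ √(H·N·c) = √(3610 × 1.6 × 0.025) = √144.40 ≈ 12.02 mm.
The +f correction barely moves this — solving exactly, f² + N·c·f − N·c·H = 0 ⇒ f = (−N·c + √((N·c)² + 4·N·c·H))/2 = (−0.04 + √577.60)/2 ≈ 11.997 mm, so f ≈ 12.0 mm.

12.0 mm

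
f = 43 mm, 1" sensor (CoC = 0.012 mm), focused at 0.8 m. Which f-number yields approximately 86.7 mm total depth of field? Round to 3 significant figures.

f/11

Write h = H − f = f²/(N·c). The thin-lens limits are Dn = s·h/(h + (s−f)) and Df = s·h/(h − (s−f)), so DoF = Df − Dn = 2·s·(s−f)·h / (h² − (s−f)²).
That is a quadratic in h: DoF·h² − 2·s·(s−f)·h − DoF·(s−f)² = 0 ⇒ h = (s−f)·(s + √(s² + DoF²)) / DoF = 757 × (800 + √(800² + 86.7²)) / 86.7 = 757 × (800 + 804.684) / 86.7 ≈ 14011 mm.
Then N = f²/(c·h) = 43² / (0.012 × 14011) = 1849 / 168.13 ≈ 11.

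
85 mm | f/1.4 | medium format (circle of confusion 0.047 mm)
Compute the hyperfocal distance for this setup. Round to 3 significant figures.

110 m

Hyperfocal distance H = f²/(N·c) + f = 85²/(1.4 × 0.047) + 85 = 7225/0.0658 + 85 ≈ 109887.4 mm ≈ 110 m.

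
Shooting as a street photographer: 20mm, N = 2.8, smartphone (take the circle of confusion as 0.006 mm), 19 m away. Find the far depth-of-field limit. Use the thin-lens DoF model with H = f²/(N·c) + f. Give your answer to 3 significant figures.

93.7 m

Hyperfocal distance H = f²/(N·c) + f = 20²/(2.8 × 0.006) + 20 = 400/0.0168 + 20 ≈ 23829.5 mm ≈ 23.83 m.
Far limit Df = s·(H − f)/(H − s) = 19000 × (23829.5 − 20) / (23829.5 − 19000) = 19000 × 23809.5 / 4829.5 ≈ 93670 mm ≈ 93.7 m.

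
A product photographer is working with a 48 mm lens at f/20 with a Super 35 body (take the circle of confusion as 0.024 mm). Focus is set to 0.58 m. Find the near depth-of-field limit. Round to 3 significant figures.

0.522 m

Hyperfocal distance H = f²/(N·c) + f = 48²/(20 × 0.024) + 48 = 2304/0.48 + 48 ≈ 4848.0 mm ≈ 4.848 m.
Near limit Dn = s·(H − f)/(H + s − 2f) = 580 × (4848.0 − 48) / (4848.0 + 580 − 2 × 48) = 580 × 4800.0 / 5332.0 ≈ 522.13 mm ≈ 0.522 m.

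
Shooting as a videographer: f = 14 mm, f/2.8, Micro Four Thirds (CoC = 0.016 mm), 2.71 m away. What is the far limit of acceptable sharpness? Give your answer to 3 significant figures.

Hyperfocal distance H = f²/(N·c) + f = 14²/(2.8 × 0.016) + 14 = 196/0.0448 + 14 ≈ 4389.0 mm ≈ 4.389 m.
Far limit Df = s·(H − f)/(H − s) = 2710 × (4389.0 − 14) / (4389.0 − 2710) = 2710 × 4375.0 / 1679.0 ≈ 7061.5 mm ≈ 7.06 m.

7.06 m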